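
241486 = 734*329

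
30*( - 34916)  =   - 1047480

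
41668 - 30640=11028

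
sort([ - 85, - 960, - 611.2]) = [ - 960,- 611.2, - 85 ]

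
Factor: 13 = 13^1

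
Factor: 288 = 2^5 * 3^2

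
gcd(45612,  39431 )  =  7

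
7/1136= 7/1136 = 0.01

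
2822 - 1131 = 1691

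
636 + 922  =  1558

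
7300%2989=1322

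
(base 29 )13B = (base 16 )3ab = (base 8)1653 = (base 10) 939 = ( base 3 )1021210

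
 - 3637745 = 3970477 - 7608222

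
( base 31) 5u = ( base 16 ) b9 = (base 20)95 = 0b10111001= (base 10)185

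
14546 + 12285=26831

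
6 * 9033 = 54198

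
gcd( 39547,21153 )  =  1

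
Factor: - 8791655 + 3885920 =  - 3^1*5^1 * 359^1*911^1 = -4905735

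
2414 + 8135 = 10549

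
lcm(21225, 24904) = 1867800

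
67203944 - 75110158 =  - 7906214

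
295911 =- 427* ( - 693)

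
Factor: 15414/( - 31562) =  - 3^1*7^1*43^(-1) = - 21/43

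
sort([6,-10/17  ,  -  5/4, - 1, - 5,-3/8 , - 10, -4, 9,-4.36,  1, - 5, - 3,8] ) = [  -  10,-5, - 5, - 4.36, - 4, - 3, - 5/4, - 1, - 10/17,-3/8,  1, 6 , 8,9 ] 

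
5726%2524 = 678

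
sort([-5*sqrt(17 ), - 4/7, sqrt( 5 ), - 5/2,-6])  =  [ - 5*sqrt(17 ), - 6, - 5/2, - 4/7, sqrt(5 )]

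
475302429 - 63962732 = 411339697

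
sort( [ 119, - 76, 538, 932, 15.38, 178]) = [-76,15.38, 119, 178, 538,932] 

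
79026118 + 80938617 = 159964735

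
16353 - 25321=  - 8968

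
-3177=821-3998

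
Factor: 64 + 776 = 840 = 2^3*3^1*5^1*7^1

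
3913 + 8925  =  12838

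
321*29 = 9309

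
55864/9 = 6207 + 1/9 = 6207.11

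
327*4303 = 1407081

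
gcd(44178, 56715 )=597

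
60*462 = 27720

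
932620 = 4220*221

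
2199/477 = 4 + 97/159 = 4.61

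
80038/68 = 40019/34 = 1177.03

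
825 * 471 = 388575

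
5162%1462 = 776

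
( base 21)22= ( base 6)112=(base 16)2c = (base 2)101100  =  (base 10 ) 44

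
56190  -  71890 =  - 15700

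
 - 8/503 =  - 1+495/503 =-  0.02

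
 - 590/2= -295 = -  295.00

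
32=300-268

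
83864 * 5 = 419320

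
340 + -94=246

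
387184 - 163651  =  223533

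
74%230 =74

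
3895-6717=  - 2822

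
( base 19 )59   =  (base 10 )104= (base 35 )2Y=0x68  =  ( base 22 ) 4g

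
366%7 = 2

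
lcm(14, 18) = 126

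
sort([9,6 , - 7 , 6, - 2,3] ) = [ - 7, - 2, 3 , 6, 6,9]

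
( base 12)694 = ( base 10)976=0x3d0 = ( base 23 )1JA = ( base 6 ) 4304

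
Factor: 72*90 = 2^4* 3^4*5^1 =6480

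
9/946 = 9/946= 0.01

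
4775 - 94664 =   -  89889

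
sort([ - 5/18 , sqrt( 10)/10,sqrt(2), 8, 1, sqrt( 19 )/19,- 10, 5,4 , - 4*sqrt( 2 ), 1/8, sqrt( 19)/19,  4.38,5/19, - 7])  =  [ - 10, - 7,- 4*sqrt( 2 ), - 5/18 , 1/8, sqrt(19 )/19, sqrt(19 )/19,5/19, sqrt(10 ) /10, 1,  sqrt (2 ), 4, 4.38, 5, 8 ]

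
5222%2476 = 270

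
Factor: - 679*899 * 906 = -2^1*3^1*7^1 * 29^1 * 31^1*97^1*151^1 = - 553041426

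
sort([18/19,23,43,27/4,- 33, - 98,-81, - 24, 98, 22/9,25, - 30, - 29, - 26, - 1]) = [ - 98, -81, - 33,  -  30, - 29, - 26, - 24 ,  -  1, 18/19,  22/9, 27/4,23,25,43,98] 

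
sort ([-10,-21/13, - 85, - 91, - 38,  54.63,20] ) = [ - 91, - 85, - 38,-10, - 21/13, 20,54.63]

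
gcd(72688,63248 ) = 944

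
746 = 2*373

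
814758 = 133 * 6126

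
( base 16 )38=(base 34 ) 1m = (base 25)26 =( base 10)56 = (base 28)20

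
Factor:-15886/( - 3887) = 2^1*23^(-1 ) * 47^1 = 94/23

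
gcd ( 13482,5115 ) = 3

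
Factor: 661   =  661^1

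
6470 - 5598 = 872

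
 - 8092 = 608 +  - 8700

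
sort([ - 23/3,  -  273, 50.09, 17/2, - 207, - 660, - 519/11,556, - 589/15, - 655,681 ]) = [  -  660,-655 , - 273, - 207,  -  519/11,-589/15, - 23/3, 17/2,50.09, 556,681] 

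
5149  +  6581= 11730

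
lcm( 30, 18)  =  90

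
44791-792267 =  - 747476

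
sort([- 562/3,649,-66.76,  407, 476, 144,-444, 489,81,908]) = [-444,-562/3, -66.76,81, 144, 407,476,489, 649, 908]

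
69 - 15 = 54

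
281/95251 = 281/95251 = 0.00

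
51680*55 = 2842400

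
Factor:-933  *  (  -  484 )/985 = 451572/985 = 2^2*3^1* 5^( - 1)*11^2 *197^(  -  1) * 311^1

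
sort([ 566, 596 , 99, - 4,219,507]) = [-4, 99, 219, 507,  566, 596 ]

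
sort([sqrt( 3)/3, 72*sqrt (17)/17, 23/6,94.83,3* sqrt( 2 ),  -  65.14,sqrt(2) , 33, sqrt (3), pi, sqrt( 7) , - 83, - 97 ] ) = [ - 97,-83 , - 65.14,  sqrt ( 3)/3, sqrt ( 2),sqrt(3), sqrt ( 7 ),pi,23/6 , 3*sqrt(2), 72*sqrt( 17)/17, 33,94.83]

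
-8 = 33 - 41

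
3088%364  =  176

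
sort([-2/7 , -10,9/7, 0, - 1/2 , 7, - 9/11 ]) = [ - 10,  -  9/11 , - 1/2, - 2/7, 0,9/7 , 7] 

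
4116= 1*4116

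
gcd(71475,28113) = 3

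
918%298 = 24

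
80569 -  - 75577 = 156146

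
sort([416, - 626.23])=[ - 626.23,416]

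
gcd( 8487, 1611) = 9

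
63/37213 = 63/37213 = 0.00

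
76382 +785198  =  861580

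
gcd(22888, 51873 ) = 1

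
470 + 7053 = 7523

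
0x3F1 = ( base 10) 1009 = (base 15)474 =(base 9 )1341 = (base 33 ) UJ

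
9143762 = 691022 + 8452740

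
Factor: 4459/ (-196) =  - 2^( - 2 ) * 7^1*13^1 = - 91/4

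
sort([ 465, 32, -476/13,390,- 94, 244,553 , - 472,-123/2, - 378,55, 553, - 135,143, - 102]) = [ - 472, - 378 , - 135, - 102, - 94,-123/2, - 476/13,  32,55,143, 244,390,465,  553, 553]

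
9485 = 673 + 8812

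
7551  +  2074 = 9625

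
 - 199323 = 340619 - 539942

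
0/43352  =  0=0.00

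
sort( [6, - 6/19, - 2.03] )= [ - 2.03, - 6/19,6]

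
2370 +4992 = 7362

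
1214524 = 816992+397532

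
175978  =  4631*38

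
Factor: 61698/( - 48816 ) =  - 2^(  -  3 )*3^( - 2) * 7^1 * 13^1  =  - 91/72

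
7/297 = 7/297 = 0.02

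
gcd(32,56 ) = 8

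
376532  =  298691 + 77841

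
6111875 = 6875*889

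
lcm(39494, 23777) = 2330146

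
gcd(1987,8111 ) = 1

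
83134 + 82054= 165188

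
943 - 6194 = -5251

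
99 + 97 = 196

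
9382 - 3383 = 5999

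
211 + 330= 541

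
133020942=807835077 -674814135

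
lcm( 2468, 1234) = 2468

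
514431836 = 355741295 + 158690541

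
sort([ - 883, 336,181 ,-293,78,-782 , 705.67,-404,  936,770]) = [ -883, - 782, -404, - 293,78, 181,336, 705.67  ,  770, 936]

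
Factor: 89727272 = 2^3*19^2*31069^1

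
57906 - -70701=128607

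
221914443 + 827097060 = 1049011503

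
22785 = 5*4557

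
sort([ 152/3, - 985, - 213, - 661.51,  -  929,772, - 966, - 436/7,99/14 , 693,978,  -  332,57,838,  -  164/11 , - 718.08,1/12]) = [ - 985,  -  966,- 929, - 718.08, - 661.51, - 332, - 213 , - 436/7, - 164/11,1/12,99/14,152/3,57, 693 , 772,838,978 ]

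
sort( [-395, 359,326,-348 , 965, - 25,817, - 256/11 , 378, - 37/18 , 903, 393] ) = [ - 395, - 348 , - 25, - 256/11, - 37/18, 326,359,378 , 393,817, 903,965]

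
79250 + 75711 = 154961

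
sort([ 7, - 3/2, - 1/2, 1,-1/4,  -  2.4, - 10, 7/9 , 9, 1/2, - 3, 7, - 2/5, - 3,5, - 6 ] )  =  [  -  10, - 6,  -  3, - 3, - 2.4, - 3/2, - 1/2,- 2/5, - 1/4,1/2, 7/9, 1, 5,7, 7, 9]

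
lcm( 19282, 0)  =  0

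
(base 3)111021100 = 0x25CB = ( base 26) E83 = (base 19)17F4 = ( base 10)9675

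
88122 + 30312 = 118434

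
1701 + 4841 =6542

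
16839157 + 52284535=69123692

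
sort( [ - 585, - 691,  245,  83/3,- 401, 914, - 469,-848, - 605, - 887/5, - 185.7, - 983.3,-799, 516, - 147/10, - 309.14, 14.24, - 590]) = [ - 983.3, - 848, - 799, -691, - 605, - 590,-585,-469  , - 401  , - 309.14 , - 185.7, - 887/5, - 147/10, 14.24, 83/3, 245, 516, 914]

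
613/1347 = 613/1347 = 0.46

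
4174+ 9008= 13182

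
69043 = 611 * 113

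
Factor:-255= -3^1*5^1*17^1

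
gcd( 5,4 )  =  1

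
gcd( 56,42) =14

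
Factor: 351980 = 2^2*5^1*17599^1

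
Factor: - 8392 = - 2^3*1049^1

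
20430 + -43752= -23322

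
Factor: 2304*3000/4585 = 2^11*3^3*5^2*7^( - 1)*131^(-1) = 1382400/917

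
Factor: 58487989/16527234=2^( - 1 )*3^( - 1 )*7^1*37^(  -  1)*101^1*109^( - 1) * 683^( - 1)*82727^1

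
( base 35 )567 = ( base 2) 1100011000110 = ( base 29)7fk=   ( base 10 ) 6342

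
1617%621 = 375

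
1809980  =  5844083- 4034103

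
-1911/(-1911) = 1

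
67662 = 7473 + 60189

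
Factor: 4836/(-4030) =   -  2^1*3^1*5^( - 1) = - 6/5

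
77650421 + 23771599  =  101422020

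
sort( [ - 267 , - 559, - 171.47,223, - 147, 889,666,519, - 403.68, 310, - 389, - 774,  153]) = [  -  774,  -  559, - 403.68, - 389,  -  267, - 171.47,-147,153 , 223  ,  310, 519,666,889 ]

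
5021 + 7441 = 12462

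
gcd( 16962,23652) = 6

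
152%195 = 152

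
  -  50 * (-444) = 22200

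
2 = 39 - 37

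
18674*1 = 18674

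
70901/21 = 3376  +  5/21 = 3376.24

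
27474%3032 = 186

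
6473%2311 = 1851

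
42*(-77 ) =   -  3234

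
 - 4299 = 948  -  5247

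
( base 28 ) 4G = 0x80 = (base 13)9B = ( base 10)128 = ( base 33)3t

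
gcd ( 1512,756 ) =756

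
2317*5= 11585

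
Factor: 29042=2^1 * 13^1*1117^1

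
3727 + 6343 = 10070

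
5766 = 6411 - 645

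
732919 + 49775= 782694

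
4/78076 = 1/19519 = 0.00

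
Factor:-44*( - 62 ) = 2^3*11^1*31^1 =2728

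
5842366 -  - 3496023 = 9338389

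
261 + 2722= 2983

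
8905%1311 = 1039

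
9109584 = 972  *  9372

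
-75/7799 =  - 75/7799 = - 0.01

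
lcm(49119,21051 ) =147357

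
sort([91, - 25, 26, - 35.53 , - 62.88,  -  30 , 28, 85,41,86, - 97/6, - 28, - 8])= [ - 62.88,-35.53, - 30, - 28,- 25, - 97/6,  -  8, 26, 28,41, 85,86,91] 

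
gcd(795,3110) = 5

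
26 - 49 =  - 23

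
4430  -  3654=776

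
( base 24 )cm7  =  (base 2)1110100010111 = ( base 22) F8B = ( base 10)7447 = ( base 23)e1i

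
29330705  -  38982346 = -9651641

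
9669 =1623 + 8046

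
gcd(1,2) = 1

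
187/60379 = 17/5489 = 0.00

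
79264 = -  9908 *( - 8 )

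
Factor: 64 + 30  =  2^1 * 47^1 = 94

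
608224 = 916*664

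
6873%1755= 1608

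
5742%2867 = 8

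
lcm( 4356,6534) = 13068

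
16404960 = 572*28680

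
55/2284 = 55/2284 = 0.02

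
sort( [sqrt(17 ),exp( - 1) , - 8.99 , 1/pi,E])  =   [ - 8.99, 1/pi,  exp ( - 1),E,sqrt( 17 ) ]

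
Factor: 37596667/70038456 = 2^(-3 ) * 3^( - 1)*241^( - 1) * 12109^( - 1)*37596667^1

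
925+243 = 1168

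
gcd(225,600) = 75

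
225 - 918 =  - 693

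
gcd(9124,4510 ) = 2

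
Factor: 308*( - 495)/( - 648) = 4235/18 = 2^( - 1 )*3^( - 2 ) * 5^1*7^1* 11^2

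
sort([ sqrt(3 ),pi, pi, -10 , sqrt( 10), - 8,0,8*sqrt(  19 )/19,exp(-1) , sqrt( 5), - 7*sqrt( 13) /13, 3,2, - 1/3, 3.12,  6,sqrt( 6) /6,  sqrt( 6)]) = [ - 10,- 8, - 7*sqrt( 13) /13, - 1/3,  0,  exp( - 1),  sqrt(6)/6, sqrt(3), 8 * sqrt ( 19) /19 , 2, sqrt( 5), sqrt( 6 ),3,3.12,pi , pi,sqrt( 10),6]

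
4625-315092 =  - 310467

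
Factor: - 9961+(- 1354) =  -11315  =  - 5^1* 31^1*73^1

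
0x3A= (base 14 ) 42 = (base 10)58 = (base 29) 20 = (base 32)1q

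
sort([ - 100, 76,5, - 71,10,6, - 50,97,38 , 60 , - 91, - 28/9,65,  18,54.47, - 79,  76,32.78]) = [ - 100, - 91, - 79,-71, - 50, - 28/9,5,6,10, 18,32.78,38,54.47 , 60,65,76, 76,97] 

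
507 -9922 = - 9415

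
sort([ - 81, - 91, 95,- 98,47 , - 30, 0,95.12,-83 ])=[  -  98,-91,- 83,-81,-30, 0 , 47,  95,95.12]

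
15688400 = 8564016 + 7124384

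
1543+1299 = 2842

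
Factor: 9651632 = 2^4*603227^1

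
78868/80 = 19717/20 =985.85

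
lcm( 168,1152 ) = 8064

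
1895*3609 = 6839055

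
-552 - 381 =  - 933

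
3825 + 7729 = 11554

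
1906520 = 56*34045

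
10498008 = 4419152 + 6078856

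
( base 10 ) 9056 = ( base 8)21540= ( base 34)7SC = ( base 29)AM8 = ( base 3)110102102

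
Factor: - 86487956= - 2^2* 3761^1*5749^1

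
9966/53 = 188 + 2/53= 188.04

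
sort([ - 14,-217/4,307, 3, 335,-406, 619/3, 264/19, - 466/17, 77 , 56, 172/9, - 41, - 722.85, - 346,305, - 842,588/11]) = [ - 842,  -  722.85 , - 406, - 346, - 217/4 ,-41, - 466/17, - 14, 3, 264/19, 172/9, 588/11,56, 77, 619/3, 305, 307, 335 ] 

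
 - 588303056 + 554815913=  - 33487143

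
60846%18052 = 6690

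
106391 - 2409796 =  - 2303405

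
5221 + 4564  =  9785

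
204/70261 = 12/4133 = 0.00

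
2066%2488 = 2066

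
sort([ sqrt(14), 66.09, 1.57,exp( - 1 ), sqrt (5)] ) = [ exp(-1 ),1.57, sqrt(5 ),sqrt( 14),66.09]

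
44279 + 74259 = 118538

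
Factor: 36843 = 3^1* 12281^1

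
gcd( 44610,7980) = 30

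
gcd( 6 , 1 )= 1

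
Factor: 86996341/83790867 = 3^( -1 )*311^1*521^( - 1)*53609^( -1 )*279731^1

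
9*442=3978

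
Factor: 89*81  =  3^4 * 89^1 = 7209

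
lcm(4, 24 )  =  24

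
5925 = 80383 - 74458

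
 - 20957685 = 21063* ( -995)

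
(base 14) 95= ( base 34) 3t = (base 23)5g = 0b10000011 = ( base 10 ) 131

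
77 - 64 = 13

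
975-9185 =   -  8210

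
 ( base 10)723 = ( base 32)MJ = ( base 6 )3203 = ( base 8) 1323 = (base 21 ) 1d9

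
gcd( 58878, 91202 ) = 2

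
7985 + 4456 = 12441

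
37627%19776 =17851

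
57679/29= 57679/29=1988.93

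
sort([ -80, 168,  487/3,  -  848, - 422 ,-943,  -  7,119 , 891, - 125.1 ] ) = [ -943,- 848, - 422 , - 125.1, - 80,  -  7 , 119, 487/3,168, 891] 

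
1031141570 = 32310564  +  998831006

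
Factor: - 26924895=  - 3^2*5^1*31^1*19301^1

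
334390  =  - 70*( - 4777 ) 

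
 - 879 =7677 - 8556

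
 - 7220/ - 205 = 1444/41  =  35.22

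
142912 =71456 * 2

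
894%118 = 68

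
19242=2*9621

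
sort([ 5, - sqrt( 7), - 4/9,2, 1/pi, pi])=[ -sqrt(7), - 4/9, 1/pi,2, pi,5]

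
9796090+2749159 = 12545249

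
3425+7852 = 11277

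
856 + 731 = 1587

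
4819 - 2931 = 1888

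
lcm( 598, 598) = 598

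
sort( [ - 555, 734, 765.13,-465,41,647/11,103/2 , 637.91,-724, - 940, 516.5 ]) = [ - 940 ,-724, - 555, - 465,41,  103/2,647/11,516.5,  637.91,  734,765.13] 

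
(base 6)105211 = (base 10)8935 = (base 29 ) AI3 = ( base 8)21347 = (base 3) 110020221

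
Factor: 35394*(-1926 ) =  - 68168844  =  -2^2*3^3 * 17^1 *107^1*347^1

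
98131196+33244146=131375342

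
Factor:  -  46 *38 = -1748 = - 2^2*19^1*23^1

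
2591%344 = 183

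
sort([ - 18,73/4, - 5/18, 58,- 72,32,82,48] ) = [ - 72, - 18, - 5/18, 73/4, 32 , 48,58, 82]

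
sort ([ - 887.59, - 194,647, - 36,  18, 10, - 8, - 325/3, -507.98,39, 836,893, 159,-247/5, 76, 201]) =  [ - 887.59, - 507.98, - 194, - 325/3, - 247/5,- 36, - 8 , 10, 18, 39, 76,  159, 201, 647, 836, 893 ]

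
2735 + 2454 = 5189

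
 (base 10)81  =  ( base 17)4d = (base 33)2F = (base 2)1010001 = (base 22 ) 3f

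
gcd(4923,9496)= 1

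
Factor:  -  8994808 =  - 2^3*1124351^1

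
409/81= 409/81 = 5.05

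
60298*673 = 40580554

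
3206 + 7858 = 11064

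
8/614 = 4/307 = 0.01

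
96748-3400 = 93348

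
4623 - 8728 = - 4105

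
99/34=2 +31/34= 2.91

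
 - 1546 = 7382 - 8928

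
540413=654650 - 114237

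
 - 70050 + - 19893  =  -89943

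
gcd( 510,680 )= 170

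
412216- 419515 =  - 7299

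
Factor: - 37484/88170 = -18742/44085 = -2^1*3^( - 1)*5^( - 1)*2939^ (- 1)*9371^1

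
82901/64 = 82901/64 = 1295.33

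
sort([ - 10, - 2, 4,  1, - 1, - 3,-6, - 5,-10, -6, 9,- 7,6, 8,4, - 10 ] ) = [ - 10,  -  10, - 10 , - 7, - 6, - 6, - 5, - 3, - 2, -1,1,4, 4,6, 8,9 ]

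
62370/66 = 945 = 945.00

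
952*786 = 748272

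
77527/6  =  77527/6  =  12921.17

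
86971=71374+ 15597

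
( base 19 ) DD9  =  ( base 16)1355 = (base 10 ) 4949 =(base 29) 5PJ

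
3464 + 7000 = 10464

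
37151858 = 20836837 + 16315021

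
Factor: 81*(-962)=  - 2^1*3^4*13^1*37^1 = - 77922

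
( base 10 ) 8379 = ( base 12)4A23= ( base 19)1440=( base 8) 20273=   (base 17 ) 1bgf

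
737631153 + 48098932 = 785730085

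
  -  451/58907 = -1 + 58456/58907= - 0.01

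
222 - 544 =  - 322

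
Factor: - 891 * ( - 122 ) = 108702 = 2^1*  3^4 * 11^1 * 61^1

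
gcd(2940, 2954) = 14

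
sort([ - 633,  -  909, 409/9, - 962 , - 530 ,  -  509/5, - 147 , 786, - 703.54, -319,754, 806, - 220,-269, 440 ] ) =[-962,-909, - 703.54, - 633,-530, - 319, - 269 ,-220,-147,-509/5,409/9,  440, 754,786 , 806 ]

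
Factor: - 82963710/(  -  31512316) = 41481855/15756158 = 2^ ( - 1) *3^3*5^1*11^(-1)*53^( - 1)*13513^ ( - 1)*307273^1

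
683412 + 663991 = 1347403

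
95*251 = 23845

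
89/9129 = 89/9129 = 0.01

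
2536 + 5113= 7649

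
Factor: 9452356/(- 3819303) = -2^2*3^( - 2)*23^1*43^(-1)*71^( - 1 )*127^1*139^( - 1)*809^1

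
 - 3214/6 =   -  536  +  1/3 = - 535.67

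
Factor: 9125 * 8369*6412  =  489666005500 = 2^2*5^3*7^1*73^1*  229^1*8369^1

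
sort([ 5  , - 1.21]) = [ - 1.21,  5]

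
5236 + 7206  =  12442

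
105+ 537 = 642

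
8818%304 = 2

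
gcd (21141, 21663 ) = 261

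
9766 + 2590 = 12356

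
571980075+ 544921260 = 1116901335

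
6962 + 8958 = 15920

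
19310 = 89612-70302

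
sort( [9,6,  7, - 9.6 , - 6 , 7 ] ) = [-9.6,  -  6 , 6,7, 7, 9]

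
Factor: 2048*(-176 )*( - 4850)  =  2^16 * 5^2  *11^1 * 97^1 = 1748172800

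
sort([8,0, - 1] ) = [ - 1,0, 8 ] 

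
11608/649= 17 + 575/649= 17.89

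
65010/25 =13002/5  =  2600.40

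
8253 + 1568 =9821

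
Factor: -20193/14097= -37^( - 1)*53^1 =-53/37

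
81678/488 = 40839/244= 167.37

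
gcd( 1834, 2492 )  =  14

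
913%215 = 53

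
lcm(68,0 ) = 0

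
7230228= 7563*956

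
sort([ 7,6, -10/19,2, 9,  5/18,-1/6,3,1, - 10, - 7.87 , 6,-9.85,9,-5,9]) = [ - 10, - 9.85, - 7.87, - 5,  -  10/19,-1/6,5/18, 1,2,3, 6,6,7 , 9 , 9,9 ]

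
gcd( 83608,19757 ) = 1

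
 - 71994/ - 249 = 23998/83= 289.13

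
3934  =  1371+2563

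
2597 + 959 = 3556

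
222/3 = 74 = 74.00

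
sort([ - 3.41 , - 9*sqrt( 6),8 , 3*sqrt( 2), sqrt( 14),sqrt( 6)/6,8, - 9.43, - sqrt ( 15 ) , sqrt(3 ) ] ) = [ - 9*sqrt( 6), - 9.43, - sqrt( 15), - 3.41,  sqrt( 6 ) /6,sqrt ( 3),  sqrt ( 14),3*sqrt(2),  8 , 8 ] 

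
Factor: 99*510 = 50490   =  2^1*3^3*5^1*11^1*17^1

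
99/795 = 33/265=0.12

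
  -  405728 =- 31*13088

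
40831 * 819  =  33440589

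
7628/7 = 7628/7 = 1089.71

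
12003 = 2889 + 9114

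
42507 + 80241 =122748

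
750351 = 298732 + 451619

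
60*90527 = 5431620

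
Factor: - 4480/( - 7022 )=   2^6* 5^1*7^1* 3511^( - 1 ) = 2240/3511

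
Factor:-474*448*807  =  -2^7*3^2*7^1 * 79^1*269^1 = - 171368064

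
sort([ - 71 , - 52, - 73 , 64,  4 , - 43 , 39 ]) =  [ - 73,  -  71, - 52,- 43,4,39,64]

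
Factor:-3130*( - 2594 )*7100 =2^4*5^3*71^1*313^1*1297^1 = 57646462000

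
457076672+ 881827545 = 1338904217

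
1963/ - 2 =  - 982+1/2= - 981.50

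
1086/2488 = 543/1244=0.44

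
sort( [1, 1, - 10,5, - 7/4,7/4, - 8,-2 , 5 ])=[-10, - 8,-2, - 7/4, 1,1, 7/4,  5, 5]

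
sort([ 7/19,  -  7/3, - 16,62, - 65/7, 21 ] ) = [ - 16 , - 65/7 , - 7/3 , 7/19,21,  62 ] 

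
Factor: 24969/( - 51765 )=-41/85 = - 5^ ( - 1 )*17^( - 1 )*41^1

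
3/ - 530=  - 3/530 = -  0.01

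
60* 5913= 354780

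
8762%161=68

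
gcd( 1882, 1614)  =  2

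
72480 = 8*9060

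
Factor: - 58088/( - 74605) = 2^3*5^ ( - 1 )*43^( - 1 )*53^1 * 137^1*347^(- 1 )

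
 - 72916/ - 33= 72916/33 = 2209.58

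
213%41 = 8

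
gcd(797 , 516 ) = 1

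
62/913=62/913 = 0.07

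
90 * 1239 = 111510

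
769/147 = 5 + 34/147 = 5.23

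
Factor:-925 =-5^2*37^1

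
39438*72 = 2839536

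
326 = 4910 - 4584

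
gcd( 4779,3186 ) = 1593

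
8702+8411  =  17113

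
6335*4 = 25340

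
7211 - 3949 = 3262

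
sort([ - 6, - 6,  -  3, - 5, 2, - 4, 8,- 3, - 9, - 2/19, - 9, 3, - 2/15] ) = [ - 9,-9,  -  6,-6, - 5 ,  -  4, - 3, - 3, - 2/15,-2/19, 2, 3,8]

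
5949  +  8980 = 14929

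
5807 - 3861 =1946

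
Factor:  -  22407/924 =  - 97/4 = - 2^ ( - 2)*97^1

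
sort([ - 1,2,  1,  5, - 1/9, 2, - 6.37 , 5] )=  [ - 6.37, - 1, - 1/9,  1, 2, 2,5, 5]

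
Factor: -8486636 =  - 2^2*271^1*7829^1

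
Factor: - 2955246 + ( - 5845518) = - 2^2*3^1*7^1*17^1 *6163^1 = -8800764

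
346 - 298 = 48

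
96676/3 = 32225 + 1/3 =32225.33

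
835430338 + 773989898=1609420236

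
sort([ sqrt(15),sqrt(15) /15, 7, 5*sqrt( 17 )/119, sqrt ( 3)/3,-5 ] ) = [ - 5, 5*sqrt(17 )/119, sqrt( 15 ) /15, sqrt(3 )/3, sqrt( 15 ), 7]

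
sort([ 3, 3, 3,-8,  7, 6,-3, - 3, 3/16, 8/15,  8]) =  [ - 8,  -  3, - 3,  3/16, 8/15,  3,3, 3, 6,7,  8]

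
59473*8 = 475784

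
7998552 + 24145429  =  32143981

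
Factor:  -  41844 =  - 2^2*3^1*11^1 * 317^1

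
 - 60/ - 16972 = 15/4243 = 0.00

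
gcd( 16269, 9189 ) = 3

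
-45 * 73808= - 3321360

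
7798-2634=5164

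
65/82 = 65/82 = 0.79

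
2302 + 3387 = 5689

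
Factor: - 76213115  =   - 5^1*11^1*1385693^1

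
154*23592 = 3633168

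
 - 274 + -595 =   -  869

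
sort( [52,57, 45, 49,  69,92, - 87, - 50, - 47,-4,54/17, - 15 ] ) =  [-87,  -  50, - 47, - 15, - 4,54/17,45, 49 , 52,  57,69,92]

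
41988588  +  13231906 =55220494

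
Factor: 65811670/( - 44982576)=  - 32905835/22491288 = - 2^( - 3) * 3^ ( - 2 )*5^1 * 19^( - 1 )*41^( - 1)*  401^( - 1) * 433^1*15199^1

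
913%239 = 196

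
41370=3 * 13790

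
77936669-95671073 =  -  17734404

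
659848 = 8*82481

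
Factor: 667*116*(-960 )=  - 2^8*3^1  *  5^1*23^1*29^2=- 74277120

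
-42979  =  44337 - 87316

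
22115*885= 19571775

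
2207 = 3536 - 1329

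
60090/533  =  112  +  394/533 = 112.74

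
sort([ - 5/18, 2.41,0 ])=[ - 5/18,0, 2.41 ]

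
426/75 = 142/25 = 5.68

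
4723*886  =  4184578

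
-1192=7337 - 8529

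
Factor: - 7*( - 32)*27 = 2^5*3^3*7^1 = 6048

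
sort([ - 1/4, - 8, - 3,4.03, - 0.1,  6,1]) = [ - 8, - 3,  -  1/4, - 0.1, 1,4.03, 6] 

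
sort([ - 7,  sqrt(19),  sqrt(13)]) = [ - 7,  sqrt(13 ), sqrt ( 19 )]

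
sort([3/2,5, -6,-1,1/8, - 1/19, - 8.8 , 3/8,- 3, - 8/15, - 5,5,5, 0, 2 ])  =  [ - 8.8, - 6,- 5,  -  3, - 1,- 8/15, - 1/19, 0, 1/8,3/8,  3/2, 2, 5, 5,  5]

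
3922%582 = 430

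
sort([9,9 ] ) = [9,9 ] 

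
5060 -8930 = - 3870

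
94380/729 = 129 +113/243 = 129.47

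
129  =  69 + 60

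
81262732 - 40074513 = 41188219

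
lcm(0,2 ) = 0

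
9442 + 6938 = 16380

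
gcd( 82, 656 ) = 82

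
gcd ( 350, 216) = 2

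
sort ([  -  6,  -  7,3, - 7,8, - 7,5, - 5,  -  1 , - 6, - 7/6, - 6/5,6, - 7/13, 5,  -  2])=[  -  7, - 7,- 7,  -  6,  -  6,  -  5, - 2,-6/5,  -  7/6 ,-1, - 7/13, 3, 5, 5,  6 , 8 ] 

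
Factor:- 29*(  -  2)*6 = 348=2^2*3^1*29^1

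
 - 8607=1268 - 9875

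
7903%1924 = 207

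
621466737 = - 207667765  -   - 829134502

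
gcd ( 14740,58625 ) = 335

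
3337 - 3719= - 382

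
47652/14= 23826/7 = 3403.71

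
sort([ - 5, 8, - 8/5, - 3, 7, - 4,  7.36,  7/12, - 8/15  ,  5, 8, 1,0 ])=[ - 5,- 4, - 3, - 8/5, - 8/15, 0,7/12, 1, 5, 7, 7.36, 8,8]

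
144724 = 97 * 1492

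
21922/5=21922/5 = 4384.40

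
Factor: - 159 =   -  3^1 * 53^1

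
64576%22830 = 18916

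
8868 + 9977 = 18845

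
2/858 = 1/429 = 0.00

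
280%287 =280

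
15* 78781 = 1181715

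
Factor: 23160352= 2^5*723761^1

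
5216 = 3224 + 1992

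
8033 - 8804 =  - 771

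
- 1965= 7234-9199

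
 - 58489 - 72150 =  - 130639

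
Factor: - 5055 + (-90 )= -3^1 * 5^1*7^3 =- 5145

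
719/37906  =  719/37906=0.02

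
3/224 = 3/224 = 0.01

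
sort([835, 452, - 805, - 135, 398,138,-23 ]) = [  -  805, - 135 , - 23 , 138, 398,452 , 835]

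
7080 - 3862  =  3218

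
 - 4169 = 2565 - 6734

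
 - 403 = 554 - 957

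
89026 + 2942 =91968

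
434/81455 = 434/81455 = 0.01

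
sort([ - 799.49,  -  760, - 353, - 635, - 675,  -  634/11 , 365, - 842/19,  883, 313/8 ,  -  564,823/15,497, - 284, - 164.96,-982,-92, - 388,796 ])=[ - 982, - 799.49,  -  760,-675  ,- 635, - 564, - 388, - 353, - 284, - 164.96 ,-92 ,  -  634/11, - 842/19,313/8 , 823/15 , 365, 497,796,  883 ] 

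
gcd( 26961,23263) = 43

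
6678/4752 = 1 + 107/264 = 1.41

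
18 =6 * 3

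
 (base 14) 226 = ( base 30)e6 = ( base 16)1AA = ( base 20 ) 116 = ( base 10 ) 426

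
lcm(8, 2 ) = 8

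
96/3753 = 32/1251= 0.03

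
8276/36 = 229 + 8/9 = 229.89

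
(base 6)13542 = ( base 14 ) ad8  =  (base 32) 236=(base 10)2150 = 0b100001100110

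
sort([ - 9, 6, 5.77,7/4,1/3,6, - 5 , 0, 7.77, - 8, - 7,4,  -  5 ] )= [ - 9,-8,-7, - 5,  -  5,0,1/3, 7/4,4,5.77, 6,6,  7.77 ] 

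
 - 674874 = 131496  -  806370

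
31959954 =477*67002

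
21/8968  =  21/8968 = 0.00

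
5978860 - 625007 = 5353853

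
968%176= 88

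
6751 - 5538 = 1213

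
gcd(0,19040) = 19040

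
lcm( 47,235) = 235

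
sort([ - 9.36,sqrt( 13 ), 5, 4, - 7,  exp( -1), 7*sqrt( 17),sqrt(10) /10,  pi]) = [-9.36, - 7, sqrt(10) /10,  exp( - 1 ),pi,sqrt ( 13), 4, 5,7 * sqrt( 17 ) ] 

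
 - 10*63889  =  -638890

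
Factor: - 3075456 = - 2^7*3^1*8009^1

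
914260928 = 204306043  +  709954885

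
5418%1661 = 435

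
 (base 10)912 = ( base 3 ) 1020210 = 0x390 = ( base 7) 2442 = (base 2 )1110010000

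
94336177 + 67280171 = 161616348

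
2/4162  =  1/2081 = 0.00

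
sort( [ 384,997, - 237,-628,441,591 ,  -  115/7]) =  [-628, - 237, - 115/7, 384, 441, 591,997]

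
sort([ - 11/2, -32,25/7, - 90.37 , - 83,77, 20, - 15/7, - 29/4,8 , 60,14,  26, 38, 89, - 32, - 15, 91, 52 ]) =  [ - 90.37,- 83 , - 32, - 32, - 15, - 29/4, - 11/2,-15/7, 25/7,8, 14, 20, 26,  38, 52, 60,77,89, 91 ]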